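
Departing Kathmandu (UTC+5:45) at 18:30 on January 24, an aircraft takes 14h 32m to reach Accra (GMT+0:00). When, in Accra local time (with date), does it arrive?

03:17 on Jan 25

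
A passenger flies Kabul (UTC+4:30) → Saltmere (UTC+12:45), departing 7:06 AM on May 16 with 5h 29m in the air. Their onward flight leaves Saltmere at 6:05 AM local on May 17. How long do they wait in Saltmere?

Convert departure to UTC: 7:06 AM − 4:30 = 2:36 AM UTC on May 16.
Add 5 hours 29 minutes flight time → 8:05 AM UTC.
Saltmere is UTC+12:45, so local arrival = 8:05 AM + 12:45 = 8:50 PM on May 16.
Layover = 6:05 AM − 8:50 PM (+1 day) = 9 hours 15 minutes.

9 hours 15 minutes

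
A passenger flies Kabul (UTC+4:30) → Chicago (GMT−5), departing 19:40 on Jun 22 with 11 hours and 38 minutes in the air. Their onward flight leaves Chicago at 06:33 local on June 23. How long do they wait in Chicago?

Convert departure to UTC: 19:40 − 4:30 = 15:10 UTC on Jun 22.
Add 11 hours 38 minutes flight time → 02:48 UTC (Jun 23).
Chicago is UTC−5:00, so local arrival = 02:48 − 5:00 = 21:48 on Jun 22.
Layover = 06:33 − 21:48 (+1 day) = 8 hours 45 minutes.

8 hours 45 minutes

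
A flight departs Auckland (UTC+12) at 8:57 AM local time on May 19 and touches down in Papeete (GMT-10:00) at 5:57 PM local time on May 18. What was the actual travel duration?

7 hours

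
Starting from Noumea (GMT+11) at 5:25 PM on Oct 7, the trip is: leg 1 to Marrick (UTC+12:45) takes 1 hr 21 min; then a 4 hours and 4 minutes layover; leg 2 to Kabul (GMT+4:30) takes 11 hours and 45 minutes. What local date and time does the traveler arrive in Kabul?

Convert departure to UTC: 5:25 PM − 11:00 = 6:25 AM UTC on Oct 7.
Add 1 hour and 21 minutes leg 1 → 7:46 AM UTC.
Add 4 hours 4 minutes layover in Marrick → 11:50 AM UTC.
Add 11 hours and 45 minutes leg 2 → 11:35 PM UTC.
Kabul is UTC+4:30, so local arrival = 11:35 PM + 4:30 = 4:05 AM on Oct 8.

4:05 AM on Oct 8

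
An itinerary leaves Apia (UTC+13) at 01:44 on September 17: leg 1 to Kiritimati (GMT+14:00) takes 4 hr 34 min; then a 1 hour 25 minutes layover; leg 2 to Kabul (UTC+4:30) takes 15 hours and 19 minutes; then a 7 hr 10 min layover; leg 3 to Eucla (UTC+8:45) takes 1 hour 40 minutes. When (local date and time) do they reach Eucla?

03:37 on Sep 18

Convert departure to UTC: 01:44 − 13:00 = 12:44 UTC on Sep 16.
Add 4 hours 34 minutes leg 1 → 17:18 UTC.
Add 1 hour 25 minutes layover in Kiritimati → 18:43 UTC.
Add 15 hours and 19 minutes leg 2 → 10:02 UTC (Sep 17).
Add 7 hours and 10 minutes layover in Kabul → 17:12 UTC.
Add 1 hour and 40 minutes leg 3 → 18:52 UTC.
Eucla is UTC+8:45, so local arrival = 18:52 + 8:45 = 03:37 on Sep 18.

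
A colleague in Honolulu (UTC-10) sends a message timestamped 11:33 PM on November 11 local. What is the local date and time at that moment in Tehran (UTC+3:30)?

Tehran is 13:30 ahead of Honolulu.
Shift by the zone difference: 11:33 PM + 13:30 = 1:03 PM on Nov 12 in Tehran.

1:03 PM on November 12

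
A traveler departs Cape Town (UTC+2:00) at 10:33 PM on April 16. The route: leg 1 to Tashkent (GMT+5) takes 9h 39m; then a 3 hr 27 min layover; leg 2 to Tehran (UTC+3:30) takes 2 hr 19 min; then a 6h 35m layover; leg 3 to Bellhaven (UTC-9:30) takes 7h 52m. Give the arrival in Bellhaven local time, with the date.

Convert departure to UTC: 10:33 PM − 2:00 = 8:33 PM UTC on Apr 16.
Add 9 hours 39 minutes leg 1 → 6:12 AM UTC (Apr 17).
Add 3 hours 27 minutes layover in Tashkent → 9:39 AM UTC.
Add 2 hours 19 minutes leg 2 → 11:58 AM UTC.
Add 6 hours and 35 minutes layover in Tehran → 6:33 PM UTC.
Add 7 hours 52 minutes leg 3 → 2:25 AM UTC (Apr 18).
Bellhaven is UTC−9:30, so local arrival = 2:25 AM − 9:30 = 4:55 PM on Apr 17.

4:55 PM on April 17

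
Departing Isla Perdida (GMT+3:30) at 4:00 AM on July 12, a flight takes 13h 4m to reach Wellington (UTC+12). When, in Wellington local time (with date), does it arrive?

Convert departure to UTC: 4:00 AM − 3:30 = 12:30 AM UTC on Jul 12.
Add 13 hours 4 minutes travel time → 1:34 PM UTC.
Wellington is UTC+12:00, so local arrival = 1:34 PM + 12:00 = 1:34 AM on Jul 13.

1:34 AM on July 13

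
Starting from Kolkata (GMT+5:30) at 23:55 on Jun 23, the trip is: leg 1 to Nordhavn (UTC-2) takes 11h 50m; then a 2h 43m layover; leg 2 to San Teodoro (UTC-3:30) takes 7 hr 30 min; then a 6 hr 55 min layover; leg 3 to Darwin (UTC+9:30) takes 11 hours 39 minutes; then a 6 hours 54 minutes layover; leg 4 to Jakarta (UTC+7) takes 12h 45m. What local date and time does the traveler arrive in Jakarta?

Convert departure to UTC: 23:55 − 5:30 = 18:25 UTC on Jun 23.
Add 11 hours 50 minutes leg 1 → 06:15 UTC (Jun 24).
Add 2 hours 43 minutes layover in Nordhavn → 08:58 UTC.
Add 7 hours 30 minutes leg 2 → 16:28 UTC.
Add 6 hours 55 minutes layover in San Teodoro → 23:23 UTC.
Add 11 hours 39 minutes leg 3 → 11:02 UTC (Jun 25).
Add 6 hours and 54 minutes layover in Darwin → 17:56 UTC.
Add 12 hours 45 minutes leg 4 → 06:41 UTC (Jun 26).
Jakarta is UTC+7:00, so local arrival = 06:41 + 7:00 = 13:41 on Jun 26.

13:41 on Jun 26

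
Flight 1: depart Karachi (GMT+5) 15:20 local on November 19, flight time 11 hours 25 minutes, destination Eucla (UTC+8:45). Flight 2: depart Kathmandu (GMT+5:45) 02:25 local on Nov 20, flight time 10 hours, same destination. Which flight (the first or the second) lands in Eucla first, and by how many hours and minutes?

Flight 1 in UTC: 15:20 − 5:00 = 10:20 on Nov 19.
+11 hours 25 minutes → arrive 21:45 UTC on Nov 19.
Flight 2 in UTC: 02:25 − 5:45 = 20:40 on Nov 19.
+10 hours → arrive 06:40 UTC on Nov 20.
Flight 1 lands earlier by 8 hours 55 minutes.

the first, by 8 hours 55 minutes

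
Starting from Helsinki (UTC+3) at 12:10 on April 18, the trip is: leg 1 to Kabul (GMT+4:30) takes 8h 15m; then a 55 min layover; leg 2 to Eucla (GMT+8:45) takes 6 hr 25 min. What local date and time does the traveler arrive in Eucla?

Convert departure to UTC: 12:10 − 3:00 = 09:10 UTC on Apr 18.
Add 8 hours 15 minutes leg 1 → 17:25 UTC.
Add 55 minutes layover in Kabul → 18:20 UTC.
Add 6 hours 25 minutes leg 2 → 00:45 UTC (Apr 19).
Eucla is UTC+8:45, so local arrival = 00:45 + 8:45 = 09:30 on Apr 19.

09:30 on April 19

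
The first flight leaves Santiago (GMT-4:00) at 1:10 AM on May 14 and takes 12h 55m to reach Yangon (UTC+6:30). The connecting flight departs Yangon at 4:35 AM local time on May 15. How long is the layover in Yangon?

Convert departure to UTC: 1:10 AM + 4:00 = 5:10 AM UTC on May 14.
Add 12 hours and 55 minutes flight time → 6:05 PM UTC.
Yangon is UTC+6:30, so local arrival = 6:05 PM + 6:30 = 12:35 AM on May 15.
Layover = 4:35 AM − 12:35 AM = 4 hours.

4 hours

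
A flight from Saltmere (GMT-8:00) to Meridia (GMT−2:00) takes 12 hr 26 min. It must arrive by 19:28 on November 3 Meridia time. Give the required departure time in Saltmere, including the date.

01:02 on November 3

Target arrival in UTC: 19:28 + 2:00 = 21:28 on Nov 3.
Subtract 12 hours and 26 minutes → departure 09:02 UTC on Nov 3.
Saltmere is UTC−8:00: 09:02 − 8:00 = 01:02 on Nov 3.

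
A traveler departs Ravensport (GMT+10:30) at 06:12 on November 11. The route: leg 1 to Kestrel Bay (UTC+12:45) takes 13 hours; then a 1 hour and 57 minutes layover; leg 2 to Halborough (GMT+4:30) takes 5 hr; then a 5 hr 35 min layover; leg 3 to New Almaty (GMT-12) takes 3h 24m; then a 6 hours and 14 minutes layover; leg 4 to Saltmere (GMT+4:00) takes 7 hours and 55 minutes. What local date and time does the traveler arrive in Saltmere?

Convert departure to UTC: 06:12 − 10:30 = 19:42 UTC on Nov 10.
Add 13 hours leg 1 → 08:42 UTC (Nov 11).
Add 1 hour 57 minutes layover in Kestrel Bay → 10:39 UTC.
Add 5 hours leg 2 → 15:39 UTC.
Add 5 hours 35 minutes layover in Halborough → 21:14 UTC.
Add 3 hours 24 minutes leg 3 → 00:38 UTC (Nov 12).
Add 6 hours and 14 minutes layover in New Almaty → 06:52 UTC.
Add 7 hours 55 minutes leg 4 → 14:47 UTC.
Saltmere is UTC+4:00, so local arrival = 14:47 + 4:00 = 18:47 on Nov 12.

18:47 on November 12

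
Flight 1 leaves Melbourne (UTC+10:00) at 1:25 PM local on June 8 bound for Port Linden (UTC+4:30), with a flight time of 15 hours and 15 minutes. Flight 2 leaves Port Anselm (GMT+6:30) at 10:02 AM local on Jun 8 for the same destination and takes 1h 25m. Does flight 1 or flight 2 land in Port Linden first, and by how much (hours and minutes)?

Flight 1 in UTC: 1:25 PM − 10:00 = 3:25 AM on Jun 8.
+15 hours 15 minutes → arrive 6:40 PM UTC on Jun 8.
Flight 2 in UTC: 10:02 AM − 6:30 = 3:32 AM on Jun 8.
+1 hour and 25 minutes → arrive 4:57 AM UTC on Jun 8.
Flight 2 lands earlier by 13 hours 43 minutes.

the second, by 13 hours 43 minutes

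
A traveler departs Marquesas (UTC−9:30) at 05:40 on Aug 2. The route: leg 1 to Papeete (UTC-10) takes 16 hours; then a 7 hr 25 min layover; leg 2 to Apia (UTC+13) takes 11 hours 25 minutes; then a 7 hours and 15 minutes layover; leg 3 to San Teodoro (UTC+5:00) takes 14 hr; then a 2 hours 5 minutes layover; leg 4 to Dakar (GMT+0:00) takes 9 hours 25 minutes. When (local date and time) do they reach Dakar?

Convert departure to UTC: 05:40 + 9:30 = 15:10 UTC on Aug 2.
Add 16 hours leg 1 → 07:10 UTC (Aug 3).
Add 7 hours 25 minutes layover in Papeete → 14:35 UTC.
Add 11 hours and 25 minutes leg 2 → 02:00 UTC (Aug 4).
Add 7 hours 15 minutes layover in Apia → 09:15 UTC.
Add 14 hours leg 3 → 23:15 UTC.
Add 2 hours 5 minutes layover in San Teodoro → 01:20 UTC (Aug 5).
Add 9 hours and 25 minutes leg 4 → 10:45 UTC.
Dakar is UTC+0, so local arrival is the same: 10:45 on Aug 5.

10:45 on August 5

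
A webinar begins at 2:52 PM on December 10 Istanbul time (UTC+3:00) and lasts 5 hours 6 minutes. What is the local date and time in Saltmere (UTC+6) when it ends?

Saltmere is 3:00 ahead of Istanbul.
After 5 hours and 6 minutes it is 7:58 PM in Istanbul.
Shift by the zone difference: 7:58 PM + 3:00 = 10:58 PM on Dec 10 in Saltmere.

10:58 PM on December 10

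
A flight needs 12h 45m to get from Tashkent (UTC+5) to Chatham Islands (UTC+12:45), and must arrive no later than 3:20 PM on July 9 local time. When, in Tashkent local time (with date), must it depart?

Target arrival in UTC: 3:20 PM − 12:45 = 2:35 AM on Jul 9.
Subtract 12 hours and 45 minutes → departure 1:50 PM UTC on Jul 8.
Tashkent is UTC+5:00: 1:50 PM + 5:00 = 6:50 PM on Jul 8.

6:50 PM on July 8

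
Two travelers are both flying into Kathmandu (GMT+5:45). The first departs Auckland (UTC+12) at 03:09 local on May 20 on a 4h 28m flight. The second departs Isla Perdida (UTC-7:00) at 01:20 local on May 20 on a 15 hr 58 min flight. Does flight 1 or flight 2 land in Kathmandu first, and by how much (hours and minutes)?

Flight 1 in UTC: 03:09 − 12:00 = 15:09 on May 19.
+4 hours 28 minutes → arrive 19:37 UTC on May 19.
Flight 2 in UTC: 01:20 + 7:00 = 08:20 on May 20.
+15 hours 58 minutes → arrive 00:18 UTC on May 21.
Flight 1 lands earlier by 28 hours 41 minutes.

the first, by 28 hours 41 minutes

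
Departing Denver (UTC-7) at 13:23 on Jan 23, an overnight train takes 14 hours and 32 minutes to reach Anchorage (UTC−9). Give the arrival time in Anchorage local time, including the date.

Convert departure to UTC: 13:23 + 7:00 = 20:23 UTC on Jan 23.
Add 14 hours 32 minutes travel time → 10:55 UTC (Jan 24).
Anchorage is UTC−9:00, so local arrival = 10:55 − 9:00 = 01:55 on Jan 24.

01:55 on Jan 24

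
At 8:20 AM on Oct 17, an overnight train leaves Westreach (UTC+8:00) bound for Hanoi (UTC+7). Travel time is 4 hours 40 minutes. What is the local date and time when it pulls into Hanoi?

12:00 PM on October 17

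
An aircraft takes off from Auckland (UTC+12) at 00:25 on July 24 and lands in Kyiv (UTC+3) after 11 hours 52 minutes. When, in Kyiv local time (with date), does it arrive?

03:17 on July 24

Kyiv is 9:00 behind Auckland.
After 11 hours 52 minutes it is 12:17 in Auckland.
Shift by the zone difference: 12:17 − 9:00 = 03:17 on Jul 24 in Kyiv.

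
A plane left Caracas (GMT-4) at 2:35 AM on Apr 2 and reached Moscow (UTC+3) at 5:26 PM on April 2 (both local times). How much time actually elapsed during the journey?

7 hours 51 minutes

Moscow is 7:00 ahead of Caracas.
Clock-face elapsed time (ignoring zones) is 14 hours 51 minutes.
Actual elapsed = 14 hours 51 minutes − 7:00 = 7 hours 51 minutes.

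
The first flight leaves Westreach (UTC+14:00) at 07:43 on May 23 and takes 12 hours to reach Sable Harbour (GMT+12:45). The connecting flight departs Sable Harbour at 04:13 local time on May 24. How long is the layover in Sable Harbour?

9 hours 45 minutes

Convert departure to UTC: 07:43 − 14:00 = 17:43 UTC on May 22.
Add 12 hours flight time → 05:43 UTC (May 23).
Sable Harbour is UTC+12:45, so local arrival = 05:43 + 12:45 = 18:28 on May 23.
Layover = 04:13 − 18:28 (+1 day) = 9 hours 45 minutes.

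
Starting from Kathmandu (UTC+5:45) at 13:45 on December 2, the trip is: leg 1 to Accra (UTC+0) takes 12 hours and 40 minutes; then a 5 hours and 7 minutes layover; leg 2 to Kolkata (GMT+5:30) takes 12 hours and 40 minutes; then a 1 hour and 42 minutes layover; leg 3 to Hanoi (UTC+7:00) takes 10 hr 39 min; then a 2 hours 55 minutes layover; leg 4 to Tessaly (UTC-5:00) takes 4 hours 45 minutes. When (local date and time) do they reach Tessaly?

Convert departure to UTC: 13:45 − 5:45 = 08:00 UTC on Dec 2.
Add 12 hours 40 minutes leg 1 → 20:40 UTC.
Add 5 hours and 7 minutes layover in Accra → 01:47 UTC (Dec 3).
Add 12 hours 40 minutes leg 2 → 14:27 UTC.
Add 1 hour and 42 minutes layover in Kolkata → 16:09 UTC.
Add 10 hours 39 minutes leg 3 → 02:48 UTC (Dec 4).
Add 2 hours 55 minutes layover in Hanoi → 05:43 UTC.
Add 4 hours and 45 minutes leg 4 → 10:28 UTC.
Tessaly is UTC−5:00, so local arrival = 10:28 − 5:00 = 05:28 on Dec 4.

05:28 on December 4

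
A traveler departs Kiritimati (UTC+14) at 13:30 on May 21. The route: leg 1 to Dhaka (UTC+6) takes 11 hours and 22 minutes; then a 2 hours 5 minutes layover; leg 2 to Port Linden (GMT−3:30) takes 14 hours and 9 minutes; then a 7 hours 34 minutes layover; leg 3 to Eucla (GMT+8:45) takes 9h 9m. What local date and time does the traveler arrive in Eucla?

Convert departure to UTC: 13:30 − 14:00 = 23:30 UTC on May 20.
Add 11 hours and 22 minutes leg 1 → 10:52 UTC (May 21).
Add 2 hours and 5 minutes layover in Dhaka → 12:57 UTC.
Add 14 hours and 9 minutes leg 2 → 03:06 UTC (May 22).
Add 7 hours 34 minutes layover in Port Linden → 10:40 UTC.
Add 9 hours and 9 minutes leg 3 → 19:49 UTC.
Eucla is UTC+8:45, so local arrival = 19:49 + 8:45 = 04:34 on May 23.

04:34 on May 23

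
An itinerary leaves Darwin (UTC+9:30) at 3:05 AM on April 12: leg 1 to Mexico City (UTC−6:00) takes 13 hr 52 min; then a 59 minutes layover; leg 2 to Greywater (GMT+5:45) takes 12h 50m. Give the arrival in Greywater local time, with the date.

Convert departure to UTC: 3:05 AM − 9:30 = 5:35 PM UTC on Apr 11.
Add 13 hours 52 minutes leg 1 → 7:27 AM UTC (Apr 12).
Add 59 minutes layover in Mexico City → 8:26 AM UTC.
Add 12 hours and 50 minutes leg 2 → 9:16 PM UTC.
Greywater is UTC+5:45, so local arrival = 9:16 PM + 5:45 = 3:01 AM on Apr 13.

3:01 AM on April 13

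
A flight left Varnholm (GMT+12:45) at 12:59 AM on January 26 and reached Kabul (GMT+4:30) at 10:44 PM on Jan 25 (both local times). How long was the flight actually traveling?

6 hours

Departure in UTC: 12:59 AM − 12:45 = 12:14 PM on Jan 25.
Arrival in UTC: 10:44 PM − 4:30 = 6:14 PM on Jan 25.
Elapsed = 6:14 PM − 12:14 PM = 6 hours.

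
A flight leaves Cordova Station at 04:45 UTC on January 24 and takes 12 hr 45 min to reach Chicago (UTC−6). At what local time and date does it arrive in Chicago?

11:30 on Jan 24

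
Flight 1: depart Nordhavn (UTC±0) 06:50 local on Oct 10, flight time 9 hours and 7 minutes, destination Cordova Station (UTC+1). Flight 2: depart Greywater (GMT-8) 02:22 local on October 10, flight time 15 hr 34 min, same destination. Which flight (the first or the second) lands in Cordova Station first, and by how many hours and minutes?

the first, by 9 hours 59 minutes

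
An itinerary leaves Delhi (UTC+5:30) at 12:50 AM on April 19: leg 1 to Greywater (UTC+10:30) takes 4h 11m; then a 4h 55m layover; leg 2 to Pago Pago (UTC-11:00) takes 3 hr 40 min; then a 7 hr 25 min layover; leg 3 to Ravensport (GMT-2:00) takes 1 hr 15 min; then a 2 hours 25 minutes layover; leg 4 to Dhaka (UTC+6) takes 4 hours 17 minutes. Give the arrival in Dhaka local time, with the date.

Convert departure to UTC: 12:50 AM − 5:30 = 7:20 PM UTC on Apr 18.
Add 4 hours and 11 minutes leg 1 → 11:31 PM UTC.
Add 4 hours and 55 minutes layover in Greywater → 4:26 AM UTC (Apr 19).
Add 3 hours 40 minutes leg 2 → 8:06 AM UTC.
Add 7 hours 25 minutes layover in Pago Pago → 3:31 PM UTC.
Add 1 hour 15 minutes leg 3 → 4:46 PM UTC.
Add 2 hours and 25 minutes layover in Ravensport → 7:11 PM UTC.
Add 4 hours 17 minutes leg 4 → 11:28 PM UTC.
Dhaka is UTC+6:00, so local arrival = 11:28 PM + 6:00 = 5:28 AM on Apr 20.

5:28 AM on Apr 20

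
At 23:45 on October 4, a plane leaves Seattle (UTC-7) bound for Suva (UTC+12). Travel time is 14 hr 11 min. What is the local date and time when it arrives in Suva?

08:56 on October 6

Suva is 19:00 ahead of Seattle.
After 14 hours and 11 minutes it is 13:56 (Oct 5) in Seattle.
Shift by the zone difference: 13:56 + 19:00 = 08:56 on Oct 6 in Suva.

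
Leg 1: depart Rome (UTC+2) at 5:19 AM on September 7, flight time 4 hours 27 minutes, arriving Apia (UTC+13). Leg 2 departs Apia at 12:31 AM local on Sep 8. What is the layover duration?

3 hours 45 minutes

Convert departure to UTC: 5:19 AM − 2:00 = 3:19 AM UTC on Sep 7.
Add 4 hours and 27 minutes flight time → 7:46 AM UTC.
Apia is UTC+13:00, so local arrival = 7:46 AM + 13:00 = 8:46 PM on Sep 7.
Layover = 12:31 AM − 8:46 PM (+1 day) = 3 hours 45 minutes.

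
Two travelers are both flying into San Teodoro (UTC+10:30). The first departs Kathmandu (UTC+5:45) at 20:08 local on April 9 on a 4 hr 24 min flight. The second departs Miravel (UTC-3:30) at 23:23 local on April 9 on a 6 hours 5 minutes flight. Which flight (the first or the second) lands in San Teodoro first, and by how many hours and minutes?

Flight 1 in UTC: 20:08 − 5:45 = 14:23 on Apr 9.
+4 hours and 24 minutes → arrive 18:47 UTC on Apr 9.
Flight 2 in UTC: 23:23 + 3:30 = 02:53 on Apr 10.
+6 hours and 5 minutes → arrive 08:58 UTC on Apr 10.
Flight 1 lands earlier by 14 hours 11 minutes.

the first, by 14 hours 11 minutes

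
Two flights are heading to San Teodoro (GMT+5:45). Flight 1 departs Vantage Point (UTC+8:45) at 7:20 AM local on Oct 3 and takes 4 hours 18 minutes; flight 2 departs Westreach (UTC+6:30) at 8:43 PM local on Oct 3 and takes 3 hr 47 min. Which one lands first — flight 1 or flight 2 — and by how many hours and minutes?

the first, by 15 hours 7 minutes

Flight 1 in UTC: 7:20 AM − 8:45 = 10:35 PM on Oct 2.
+4 hours 18 minutes → arrive 2:53 AM UTC on Oct 3.
Flight 2 in UTC: 8:43 PM − 6:30 = 2:13 PM on Oct 3.
+3 hours 47 minutes → arrive 6:00 PM UTC on Oct 3.
Flight 1 lands earlier by 15 hours 7 minutes.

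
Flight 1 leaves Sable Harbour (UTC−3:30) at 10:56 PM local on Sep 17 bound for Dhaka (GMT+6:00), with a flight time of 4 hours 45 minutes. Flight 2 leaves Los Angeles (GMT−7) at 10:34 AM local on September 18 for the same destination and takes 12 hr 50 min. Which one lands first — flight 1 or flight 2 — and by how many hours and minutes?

the first, by 23 hours 13 minutes

Flight 1 in UTC: 10:56 PM + 3:30 = 2:26 AM on Sep 18.
+4 hours and 45 minutes → arrive 7:11 AM UTC on Sep 18.
Flight 2 in UTC: 10:34 AM + 7:00 = 5:34 PM on Sep 18.
+12 hours and 50 minutes → arrive 6:24 AM UTC on Sep 19.
Flight 1 lands earlier by 23 hours 13 minutes.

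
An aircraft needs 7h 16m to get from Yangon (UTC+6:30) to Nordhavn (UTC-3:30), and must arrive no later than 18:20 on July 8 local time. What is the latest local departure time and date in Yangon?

21:04 on July 8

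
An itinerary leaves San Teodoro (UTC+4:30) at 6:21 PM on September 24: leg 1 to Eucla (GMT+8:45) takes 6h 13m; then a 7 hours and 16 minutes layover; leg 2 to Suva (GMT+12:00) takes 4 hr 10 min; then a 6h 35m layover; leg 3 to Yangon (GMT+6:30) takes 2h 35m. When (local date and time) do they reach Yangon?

11:10 PM on Sep 25

Convert departure to UTC: 6:21 PM − 4:30 = 1:51 PM UTC on Sep 24.
Add 6 hours and 13 minutes leg 1 → 8:04 PM UTC.
Add 7 hours 16 minutes layover in Eucla → 3:20 AM UTC (Sep 25).
Add 4 hours 10 minutes leg 2 → 7:30 AM UTC.
Add 6 hours 35 minutes layover in Suva → 2:05 PM UTC.
Add 2 hours 35 minutes leg 3 → 4:40 PM UTC.
Yangon is UTC+6:30, so local arrival = 4:40 PM + 6:30 = 11:10 PM on Sep 25.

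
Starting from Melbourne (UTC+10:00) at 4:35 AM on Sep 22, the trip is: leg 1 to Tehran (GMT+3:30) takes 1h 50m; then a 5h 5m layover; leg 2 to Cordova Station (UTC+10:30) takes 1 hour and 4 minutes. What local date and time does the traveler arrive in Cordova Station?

Convert departure to UTC: 4:35 AM − 10:00 = 6:35 PM UTC on Sep 21.
Add 1 hour and 50 minutes leg 1 → 8:25 PM UTC.
Add 5 hours and 5 minutes layover in Tehran → 1:30 AM UTC (Sep 22).
Add 1 hour and 4 minutes leg 2 → 2:34 AM UTC.
Cordova Station is UTC+10:30, so local arrival = 2:34 AM + 10:30 = 1:04 PM on Sep 22.

1:04 PM on Sep 22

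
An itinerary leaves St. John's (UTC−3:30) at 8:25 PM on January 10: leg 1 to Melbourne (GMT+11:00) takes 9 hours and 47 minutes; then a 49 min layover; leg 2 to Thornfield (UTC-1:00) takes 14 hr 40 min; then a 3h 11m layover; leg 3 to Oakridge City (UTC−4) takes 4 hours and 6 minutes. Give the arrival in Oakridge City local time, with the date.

Convert departure to UTC: 8:25 PM + 3:30 = 11:55 PM UTC on Jan 10.
Add 9 hours 47 minutes leg 1 → 9:42 AM UTC (Jan 11).
Add 49 minutes layover in Melbourne → 10:31 AM UTC.
Add 14 hours and 40 minutes leg 2 → 1:11 AM UTC (Jan 12).
Add 3 hours and 11 minutes layover in Thornfield → 4:22 AM UTC.
Add 4 hours 6 minutes leg 3 → 8:28 AM UTC.
Oakridge City is UTC−4:00, so local arrival = 8:28 AM − 4:00 = 4:28 AM on Jan 12.

4:28 AM on January 12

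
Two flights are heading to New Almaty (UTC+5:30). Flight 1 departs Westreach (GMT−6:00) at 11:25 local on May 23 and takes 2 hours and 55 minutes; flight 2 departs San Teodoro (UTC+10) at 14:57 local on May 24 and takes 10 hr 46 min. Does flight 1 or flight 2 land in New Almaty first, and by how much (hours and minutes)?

the first, by 19 hours 23 minutes

Flight 1 in UTC: 11:25 + 6:00 = 17:25 on May 23.
+2 hours and 55 minutes → arrive 20:20 UTC on May 23.
Flight 2 in UTC: 14:57 − 10:00 = 04:57 on May 24.
+10 hours 46 minutes → arrive 15:43 UTC on May 24.
Flight 1 lands earlier by 19 hours 23 minutes.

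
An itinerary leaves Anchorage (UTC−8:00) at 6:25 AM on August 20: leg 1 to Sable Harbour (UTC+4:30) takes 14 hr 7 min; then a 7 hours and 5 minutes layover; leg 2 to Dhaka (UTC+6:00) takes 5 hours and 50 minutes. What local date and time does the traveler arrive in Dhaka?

11:27 PM on August 21

Convert departure to UTC: 6:25 AM + 8:00 = 2:25 PM UTC on Aug 20.
Add 14 hours 7 minutes leg 1 → 4:32 AM UTC (Aug 21).
Add 7 hours 5 minutes layover in Sable Harbour → 11:37 AM UTC.
Add 5 hours 50 minutes leg 2 → 5:27 PM UTC.
Dhaka is UTC+6:00, so local arrival = 5:27 PM + 6:00 = 11:27 PM on Aug 21.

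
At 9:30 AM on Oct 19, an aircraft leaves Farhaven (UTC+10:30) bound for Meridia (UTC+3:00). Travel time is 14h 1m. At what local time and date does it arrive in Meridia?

Convert departure to UTC: 9:30 AM − 10:30 = 11:00 PM UTC on Oct 18.
Add 14 hours 1 minute travel time → 1:01 PM UTC (Oct 19).
Meridia is UTC+3:00, so local arrival = 1:01 PM + 3:00 = 4:01 PM on Oct 19.

4:01 PM on October 19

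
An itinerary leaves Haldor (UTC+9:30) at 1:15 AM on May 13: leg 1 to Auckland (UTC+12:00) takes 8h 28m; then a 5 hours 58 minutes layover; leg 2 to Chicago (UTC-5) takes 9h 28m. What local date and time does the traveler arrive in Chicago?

10:39 AM on May 13

Convert departure to UTC: 1:15 AM − 9:30 = 3:45 PM UTC on May 12.
Add 8 hours 28 minutes leg 1 → 12:13 AM UTC (May 13).
Add 5 hours 58 minutes layover in Auckland → 6:11 AM UTC.
Add 9 hours 28 minutes leg 2 → 3:39 PM UTC.
Chicago is UTC−5:00, so local arrival = 3:39 PM − 5:00 = 10:39 AM on May 13.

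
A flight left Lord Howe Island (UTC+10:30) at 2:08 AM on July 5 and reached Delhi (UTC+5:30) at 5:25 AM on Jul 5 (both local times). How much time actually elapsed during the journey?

Departure in UTC: 2:08 AM − 10:30 = 3:38 PM on Jul 4.
Arrival in UTC: 5:25 AM − 5:30 = 11:55 PM on Jul 4.
Elapsed = 11:55 PM − 3:38 PM = 8 hours 17 minutes.

8 hours 17 minutes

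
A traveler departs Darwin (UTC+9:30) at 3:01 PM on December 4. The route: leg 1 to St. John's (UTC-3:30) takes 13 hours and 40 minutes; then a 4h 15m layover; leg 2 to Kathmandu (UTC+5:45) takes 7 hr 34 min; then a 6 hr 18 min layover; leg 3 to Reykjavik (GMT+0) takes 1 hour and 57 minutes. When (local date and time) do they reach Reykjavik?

Convert departure to UTC: 3:01 PM − 9:30 = 5:31 AM UTC on Dec 4.
Add 13 hours 40 minutes leg 1 → 7:11 PM UTC.
Add 4 hours 15 minutes layover in St. John's → 11:26 PM UTC.
Add 7 hours and 34 minutes leg 2 → 7:00 AM UTC (Dec 5).
Add 6 hours 18 minutes layover in Kathmandu → 1:18 PM UTC.
Add 1 hour 57 minutes leg 3 → 3:15 PM UTC.
Reykjavik is UTC+0, so local arrival is the same: 3:15 PM on Dec 5.

3:15 PM on December 5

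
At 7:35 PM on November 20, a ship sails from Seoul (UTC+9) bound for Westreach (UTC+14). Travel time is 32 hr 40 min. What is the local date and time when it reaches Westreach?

9:15 AM on November 22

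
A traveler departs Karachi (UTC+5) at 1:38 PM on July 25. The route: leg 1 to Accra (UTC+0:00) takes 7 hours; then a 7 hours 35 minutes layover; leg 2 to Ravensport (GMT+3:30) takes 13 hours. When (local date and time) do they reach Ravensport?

3:43 PM on Jul 26

Convert departure to UTC: 1:38 PM − 5:00 = 8:38 AM UTC on Jul 25.
Add 7 hours leg 1 → 3:38 PM UTC.
Add 7 hours and 35 minutes layover in Accra → 11:13 PM UTC.
Add 13 hours leg 2 → 12:13 PM UTC (Jul 26).
Ravensport is UTC+3:30, so local arrival = 12:13 PM + 3:30 = 3:43 PM on Jul 26.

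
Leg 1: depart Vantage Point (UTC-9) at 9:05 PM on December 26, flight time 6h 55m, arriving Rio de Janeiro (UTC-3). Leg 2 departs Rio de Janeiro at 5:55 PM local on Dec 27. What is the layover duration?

Convert departure to UTC: 9:05 PM + 9:00 = 6:05 AM UTC on Dec 27.
Add 6 hours 55 minutes flight time → 1:00 PM UTC.
Rio de Janeiro is UTC−3:00, so local arrival = 1:00 PM − 3:00 = 10:00 AM on Dec 27.
Layover = 5:55 PM − 10:00 AM = 7 hours 55 minutes.

7 hours 55 minutes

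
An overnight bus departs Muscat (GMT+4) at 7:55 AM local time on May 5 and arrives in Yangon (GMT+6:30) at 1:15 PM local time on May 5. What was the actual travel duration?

2 hours 50 minutes

Yangon is 2:30 ahead of Muscat.
Clock-face elapsed time (ignoring zones) is 5 hours 20 minutes.
Actual elapsed = 5 hours 20 minutes − 2:30 = 2 hours 50 minutes.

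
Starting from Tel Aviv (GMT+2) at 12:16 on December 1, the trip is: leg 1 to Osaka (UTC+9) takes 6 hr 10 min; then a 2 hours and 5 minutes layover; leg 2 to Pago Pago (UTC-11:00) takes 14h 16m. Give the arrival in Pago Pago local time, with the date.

21:47 on December 1

Convert departure to UTC: 12:16 − 2:00 = 10:16 UTC on Dec 1.
Add 6 hours and 10 minutes leg 1 → 16:26 UTC.
Add 2 hours 5 minutes layover in Osaka → 18:31 UTC.
Add 14 hours 16 minutes leg 2 → 08:47 UTC (Dec 2).
Pago Pago is UTC−11:00, so local arrival = 08:47 − 11:00 = 21:47 on Dec 1.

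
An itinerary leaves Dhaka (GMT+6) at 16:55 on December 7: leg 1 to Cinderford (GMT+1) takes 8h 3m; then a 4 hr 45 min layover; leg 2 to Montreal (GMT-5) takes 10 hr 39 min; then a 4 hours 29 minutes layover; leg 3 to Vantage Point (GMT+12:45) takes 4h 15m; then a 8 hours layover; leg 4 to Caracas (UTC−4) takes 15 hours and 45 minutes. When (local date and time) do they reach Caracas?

Convert departure to UTC: 16:55 − 6:00 = 10:55 UTC on Dec 7.
Add 8 hours 3 minutes leg 1 → 18:58 UTC.
Add 4 hours and 45 minutes layover in Cinderford → 23:43 UTC.
Add 10 hours and 39 minutes leg 2 → 10:22 UTC (Dec 8).
Add 4 hours 29 minutes layover in Montreal → 14:51 UTC.
Add 4 hours 15 minutes leg 3 → 19:06 UTC.
Add 8 hours layover in Vantage Point → 03:06 UTC (Dec 9).
Add 15 hours 45 minutes leg 4 → 18:51 UTC.
Caracas is UTC−4:00, so local arrival = 18:51 − 4:00 = 14:51 on Dec 9.

14:51 on December 9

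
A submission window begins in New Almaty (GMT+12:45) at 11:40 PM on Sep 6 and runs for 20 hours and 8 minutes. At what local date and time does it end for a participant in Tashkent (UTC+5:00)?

12:03 PM on September 7

Convert start to UTC: 11:40 PM − 12:45 = 10:55 AM UTC on Sep 6.
Add 20 hours 8 minutes duration → 7:03 AM UTC (Sep 7).
Tashkent is UTC+5:00, so local end time = 7:03 AM + 5:00 = 12:03 PM on Sep 7.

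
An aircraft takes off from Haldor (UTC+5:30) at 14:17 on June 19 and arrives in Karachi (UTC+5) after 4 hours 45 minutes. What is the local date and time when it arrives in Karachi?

18:32 on Jun 19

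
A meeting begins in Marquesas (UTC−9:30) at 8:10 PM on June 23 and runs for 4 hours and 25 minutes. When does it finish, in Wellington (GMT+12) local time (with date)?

10:05 PM on June 24

Convert start to UTC: 8:10 PM + 9:30 = 5:40 AM UTC on Jun 24.
Add 4 hours and 25 minutes duration → 10:05 AM UTC.
Wellington is UTC+12:00, so local end time = 10:05 AM + 12:00 = 10:05 PM on Jun 24.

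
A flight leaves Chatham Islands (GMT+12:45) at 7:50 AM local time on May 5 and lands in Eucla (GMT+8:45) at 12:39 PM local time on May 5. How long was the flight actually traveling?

Departure in UTC: 7:50 AM − 12:45 = 7:05 PM on May 4.
Arrival in UTC: 12:39 PM − 8:45 = 3:54 AM on May 5.
Elapsed = 3:54 AM − 7:05 PM (+1 day) = 8 hours 49 minutes.

8 hours 49 minutes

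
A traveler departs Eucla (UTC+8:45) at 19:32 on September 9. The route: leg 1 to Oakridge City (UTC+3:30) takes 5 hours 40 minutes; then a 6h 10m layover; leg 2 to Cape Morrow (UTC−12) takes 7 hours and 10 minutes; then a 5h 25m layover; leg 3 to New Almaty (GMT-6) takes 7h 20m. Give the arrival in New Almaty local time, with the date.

Convert departure to UTC: 19:32 − 8:45 = 10:47 UTC on Sep 9.
Add 5 hours 40 minutes leg 1 → 16:27 UTC.
Add 6 hours and 10 minutes layover in Oakridge City → 22:37 UTC.
Add 7 hours 10 minutes leg 2 → 05:47 UTC (Sep 10).
Add 5 hours and 25 minutes layover in Cape Morrow → 11:12 UTC.
Add 7 hours 20 minutes leg 3 → 18:32 UTC.
New Almaty is UTC−6:00, so local arrival = 18:32 − 6:00 = 12:32 on Sep 10.

12:32 on September 10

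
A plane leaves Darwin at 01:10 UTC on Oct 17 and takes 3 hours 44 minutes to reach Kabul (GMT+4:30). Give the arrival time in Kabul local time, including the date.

09:24 on Oct 17

Departure is given in UTC: 01:10 on Oct 17.
Add 3 hours and 44 minutes → 04:54 UTC.
Kabul is UTC+4:30: 04:54 + 4:30 = 09:24 on Oct 17.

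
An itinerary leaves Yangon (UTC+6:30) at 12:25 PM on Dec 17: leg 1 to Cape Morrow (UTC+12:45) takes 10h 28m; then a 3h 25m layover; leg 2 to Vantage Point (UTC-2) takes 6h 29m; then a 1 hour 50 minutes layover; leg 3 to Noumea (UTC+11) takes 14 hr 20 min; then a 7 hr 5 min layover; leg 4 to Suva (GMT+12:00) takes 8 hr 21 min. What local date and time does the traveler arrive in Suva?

Convert departure to UTC: 12:25 PM − 6:30 = 5:55 AM UTC on Dec 17.
Add 10 hours and 28 minutes leg 1 → 4:23 PM UTC.
Add 3 hours 25 minutes layover in Cape Morrow → 7:48 PM UTC.
Add 6 hours and 29 minutes leg 2 → 2:17 AM UTC (Dec 18).
Add 1 hour and 50 minutes layover in Vantage Point → 4:07 AM UTC.
Add 14 hours 20 minutes leg 3 → 6:27 PM UTC.
Add 7 hours and 5 minutes layover in Noumea → 1:32 AM UTC (Dec 19).
Add 8 hours and 21 minutes leg 4 → 9:53 AM UTC.
Suva is UTC+12:00, so local arrival = 9:53 AM + 12:00 = 9:53 PM on Dec 19.

9:53 PM on December 19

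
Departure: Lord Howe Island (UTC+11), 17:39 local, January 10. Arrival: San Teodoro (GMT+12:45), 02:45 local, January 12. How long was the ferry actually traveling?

31 hours 21 minutes

San Teodoro is 1:45 ahead of Lord Howe Island.
Clock-face elapsed time (ignoring zones) is 33 hours 6 minutes.
Actual elapsed = 33 hours 6 minutes − 1:45 = 31 hours 21 minutes.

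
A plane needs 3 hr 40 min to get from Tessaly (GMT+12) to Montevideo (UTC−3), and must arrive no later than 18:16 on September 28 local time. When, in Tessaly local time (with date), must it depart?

05:36 on September 29

Target arrival in UTC: 18:16 + 3:00 = 21:16 on Sep 28.
Subtract 3 hours 40 minutes → departure 17:36 UTC on Sep 28.
Tessaly is UTC+12:00: 17:36 + 12:00 = 05:36 on Sep 29.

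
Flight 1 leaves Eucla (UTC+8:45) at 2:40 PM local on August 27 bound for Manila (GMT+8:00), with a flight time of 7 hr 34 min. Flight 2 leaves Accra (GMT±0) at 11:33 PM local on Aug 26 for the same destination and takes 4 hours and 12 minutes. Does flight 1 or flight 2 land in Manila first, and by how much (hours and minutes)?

Flight 1 in UTC: 2:40 PM − 8:45 = 5:55 AM on Aug 27.
+7 hours and 34 minutes → arrive 1:29 PM UTC on Aug 27.
Flight 2 departs at 11:33 PM UTC (Aug 26).
+4 hours 12 minutes → arrive 3:45 AM UTC on Aug 27.
Flight 2 lands earlier by 9 hours 44 minutes.

the second, by 9 hours 44 minutes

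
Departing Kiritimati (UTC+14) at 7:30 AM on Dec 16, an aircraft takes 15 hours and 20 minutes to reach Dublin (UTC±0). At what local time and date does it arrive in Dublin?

Convert departure to UTC: 7:30 AM − 14:00 = 5:30 PM UTC on Dec 15.
Add 15 hours 20 minutes travel time → 8:50 AM UTC (Dec 16).
Dublin is UTC+0, so local arrival is the same: 8:50 AM on Dec 16.

8:50 AM on December 16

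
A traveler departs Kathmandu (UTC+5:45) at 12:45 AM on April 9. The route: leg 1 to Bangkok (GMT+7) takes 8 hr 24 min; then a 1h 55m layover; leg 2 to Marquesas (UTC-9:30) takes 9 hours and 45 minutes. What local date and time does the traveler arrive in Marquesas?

5:34 AM on April 9

Convert departure to UTC: 12:45 AM − 5:45 = 7:00 PM UTC on Apr 8.
Add 8 hours and 24 minutes leg 1 → 3:24 AM UTC (Apr 9).
Add 1 hour 55 minutes layover in Bangkok → 5:19 AM UTC.
Add 9 hours 45 minutes leg 2 → 3:04 PM UTC.
Marquesas is UTC−9:30, so local arrival = 3:04 PM − 9:30 = 5:34 AM on Apr 9.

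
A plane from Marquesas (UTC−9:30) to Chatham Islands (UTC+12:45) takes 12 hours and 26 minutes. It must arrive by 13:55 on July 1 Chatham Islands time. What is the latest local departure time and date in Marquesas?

Target arrival in UTC: 13:55 − 12:45 = 01:10 on Jul 1.
Subtract 12 hours 26 minutes → departure 12:44 UTC on Jun 30.
Marquesas is UTC−9:30: 12:44 − 9:30 = 03:14 on Jun 30.

03:14 on Jun 30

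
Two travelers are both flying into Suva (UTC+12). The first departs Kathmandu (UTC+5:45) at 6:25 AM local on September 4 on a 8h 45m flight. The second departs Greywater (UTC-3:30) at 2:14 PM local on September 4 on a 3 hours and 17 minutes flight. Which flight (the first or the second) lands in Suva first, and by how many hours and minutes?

Flight 1 in UTC: 6:25 AM − 5:45 = 12:40 AM on Sep 4.
+8 hours 45 minutes → arrive 9:25 AM UTC on Sep 4.
Flight 2 in UTC: 2:14 PM + 3:30 = 5:44 PM on Sep 4.
+3 hours 17 minutes → arrive 9:01 PM UTC on Sep 4.
Flight 1 lands earlier by 11 hours 36 minutes.

the first, by 11 hours 36 minutes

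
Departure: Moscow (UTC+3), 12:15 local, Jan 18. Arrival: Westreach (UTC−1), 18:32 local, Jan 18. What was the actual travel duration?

10 hours 17 minutes

Westreach is 4:00 behind Moscow.
Clock-face elapsed time (ignoring zones) is 6 hours 17 minutes.
Actual elapsed = 6 hours 17 minutes + 4:00 = 10 hours 17 minutes.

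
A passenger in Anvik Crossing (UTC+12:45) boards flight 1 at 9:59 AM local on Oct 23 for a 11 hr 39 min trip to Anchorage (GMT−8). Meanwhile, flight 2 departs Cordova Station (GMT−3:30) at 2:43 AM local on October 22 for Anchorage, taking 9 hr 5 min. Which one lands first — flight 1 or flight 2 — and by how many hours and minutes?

the second, by 17 hours 35 minutes

Flight 1 in UTC: 9:59 AM − 12:45 = 9:14 PM on Oct 22.
+11 hours and 39 minutes → arrive 8:53 AM UTC on Oct 23.
Flight 2 in UTC: 2:43 AM + 3:30 = 6:13 AM on Oct 22.
+9 hours and 5 minutes → arrive 3:18 PM UTC on Oct 22.
Flight 2 lands earlier by 17 hours 35 minutes.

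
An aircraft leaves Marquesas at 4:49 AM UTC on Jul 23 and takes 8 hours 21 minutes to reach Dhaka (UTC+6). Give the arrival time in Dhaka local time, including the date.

7:10 PM on July 23

Departure is given in UTC: 4:49 AM on Jul 23.
Add 8 hours and 21 minutes → 1:10 PM UTC.
Dhaka is UTC+6:00: 1:10 PM + 6:00 = 7:10 PM on Jul 23.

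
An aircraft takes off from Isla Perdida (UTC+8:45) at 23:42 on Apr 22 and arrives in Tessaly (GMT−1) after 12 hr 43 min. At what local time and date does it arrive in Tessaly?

02:40 on Apr 23

Tessaly is 9:45 behind Isla Perdida.
After 12 hours 43 minutes it is 12:25 (Apr 23) in Isla Perdida.
Shift by the zone difference: 12:25 − 9:45 = 02:40 on Apr 23 in Tessaly.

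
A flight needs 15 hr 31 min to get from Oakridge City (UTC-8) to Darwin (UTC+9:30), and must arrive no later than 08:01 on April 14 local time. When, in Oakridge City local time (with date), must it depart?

Target arrival in UTC: 08:01 − 9:30 = 22:31 on Apr 13.
Subtract 15 hours and 31 minutes → departure 07:00 UTC on Apr 13.
Oakridge City is UTC−8:00: 07:00 − 8:00 = 23:00 on Apr 12.

23:00 on Apr 12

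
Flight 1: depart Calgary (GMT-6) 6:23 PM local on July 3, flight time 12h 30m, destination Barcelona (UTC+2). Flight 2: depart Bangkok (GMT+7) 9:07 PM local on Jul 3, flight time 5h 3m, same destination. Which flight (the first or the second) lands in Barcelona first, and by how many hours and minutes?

the second, by 17 hours 43 minutes

Flight 1 in UTC: 6:23 PM + 6:00 = 12:23 AM on Jul 4.
+12 hours 30 minutes → arrive 12:53 PM UTC on Jul 4.
Flight 2 in UTC: 9:07 PM − 7:00 = 2:07 PM on Jul 3.
+5 hours 3 minutes → arrive 7:10 PM UTC on Jul 3.
Flight 2 lands earlier by 17 hours 43 minutes.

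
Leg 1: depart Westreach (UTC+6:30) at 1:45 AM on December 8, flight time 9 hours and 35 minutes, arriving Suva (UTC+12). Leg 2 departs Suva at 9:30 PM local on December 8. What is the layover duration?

Convert departure to UTC: 1:45 AM − 6:30 = 7:15 PM UTC on Dec 7.
Add 9 hours 35 minutes flight time → 4:50 AM UTC (Dec 8).
Suva is UTC+12:00, so local arrival = 4:50 AM + 12:00 = 4:50 PM on Dec 8.
Layover = 9:30 PM − 4:50 PM = 4 hours 40 minutes.

4 hours 40 minutes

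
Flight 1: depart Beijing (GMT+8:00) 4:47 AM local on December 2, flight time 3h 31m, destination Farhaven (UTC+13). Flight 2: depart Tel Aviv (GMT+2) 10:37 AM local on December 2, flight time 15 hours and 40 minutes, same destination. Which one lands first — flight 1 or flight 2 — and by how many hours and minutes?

the first, by 23 hours 59 minutes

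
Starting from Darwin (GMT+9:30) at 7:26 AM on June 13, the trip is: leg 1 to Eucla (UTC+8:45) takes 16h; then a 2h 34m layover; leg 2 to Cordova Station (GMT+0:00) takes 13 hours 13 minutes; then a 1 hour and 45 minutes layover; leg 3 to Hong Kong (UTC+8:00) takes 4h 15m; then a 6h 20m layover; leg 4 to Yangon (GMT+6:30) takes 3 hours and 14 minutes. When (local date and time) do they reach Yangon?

3:47 AM on June 15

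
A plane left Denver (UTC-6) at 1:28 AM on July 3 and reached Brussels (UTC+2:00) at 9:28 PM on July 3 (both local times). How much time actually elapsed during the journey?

12 hours

Departure in UTC: 1:28 AM + 6:00 = 7:28 AM on Jul 3.
Arrival in UTC: 9:28 PM − 2:00 = 7:28 PM on Jul 3.
Elapsed = 7:28 PM − 7:28 AM = 12 hours.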